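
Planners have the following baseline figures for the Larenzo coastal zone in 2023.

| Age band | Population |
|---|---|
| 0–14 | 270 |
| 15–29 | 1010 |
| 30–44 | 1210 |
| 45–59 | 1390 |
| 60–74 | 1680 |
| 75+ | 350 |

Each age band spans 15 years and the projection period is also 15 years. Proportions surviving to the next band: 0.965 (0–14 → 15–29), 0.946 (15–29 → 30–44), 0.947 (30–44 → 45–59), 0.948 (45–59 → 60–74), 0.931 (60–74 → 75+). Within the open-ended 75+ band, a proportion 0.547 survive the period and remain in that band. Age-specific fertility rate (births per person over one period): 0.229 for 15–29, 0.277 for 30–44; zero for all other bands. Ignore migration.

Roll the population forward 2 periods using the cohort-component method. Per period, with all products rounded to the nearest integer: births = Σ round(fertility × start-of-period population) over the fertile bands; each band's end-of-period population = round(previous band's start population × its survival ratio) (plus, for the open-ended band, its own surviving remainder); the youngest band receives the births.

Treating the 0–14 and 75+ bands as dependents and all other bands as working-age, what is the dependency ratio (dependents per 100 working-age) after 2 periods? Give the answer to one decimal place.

90.3

— Period 1 —
Births: 1010 × 0.229 = 231 ; 1210 × 0.277 = 335 → total 566
15–29: 270 × 0.965 = 261
30–44: 1010 × 0.946 = 955
45–59: 1210 × 0.947 = 1146
60–74: 1390 × 0.948 = 1318
75+: 1680 × 0.931 + 350 × 0.547 = 1564 + 191 = 1755
End of period: [566, 261, 955, 1146, 1318, 1755]
— Period 2 —
Births: 261 × 0.229 = 60 ; 955 × 0.277 = 265 → total 325
15–29: 566 × 0.965 = 546
30–44: 261 × 0.946 = 247
45–59: 955 × 0.947 = 904
60–74: 1146 × 0.948 = 1086
75+: 1318 × 0.931 + 1755 × 0.547 = 1227 + 960 = 2187
End of period: [325, 546, 247, 904, 1086, 2187]
Dependents (band 0–14 + band 75+) = 325 + 2187 = 2512; working-age = 2783; ratio = 2512/2783 × 100 = 90.3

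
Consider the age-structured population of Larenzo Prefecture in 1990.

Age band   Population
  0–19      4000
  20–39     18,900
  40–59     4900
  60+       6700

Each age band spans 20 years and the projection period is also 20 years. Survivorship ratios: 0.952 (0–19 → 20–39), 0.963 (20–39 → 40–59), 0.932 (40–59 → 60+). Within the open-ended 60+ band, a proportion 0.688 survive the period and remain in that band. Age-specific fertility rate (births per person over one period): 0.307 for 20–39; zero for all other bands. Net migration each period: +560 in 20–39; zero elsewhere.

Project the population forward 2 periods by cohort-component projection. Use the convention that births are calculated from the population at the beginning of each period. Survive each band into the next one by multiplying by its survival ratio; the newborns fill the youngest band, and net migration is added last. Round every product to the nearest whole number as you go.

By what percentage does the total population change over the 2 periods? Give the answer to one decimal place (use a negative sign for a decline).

— Period 1 —
Births: 18900 * 0.307 = 5802
20–39: 4000 * 0.952 = 3808
40–59: 18900 * 0.963 = 18201
60+: 4900 * 0.932 + 6700 * 0.688 = 4567 + 4610 = 9177
Net migration: 20–39 + 560 → 4368
Giving 5802 / 4368 / 18201 / 9177.
— Period 2 —
Births: 4368 * 0.307 = 1341
20–39: 5802 * 0.952 = 5524
40–59: 4368 * 0.963 = 4206
60+: 18201 * 0.932 + 9177 * 0.688 = 16963 + 6314 = 23277
Net migration: 20–39 + 560 → 6084
Giving 1341 / 6084 / 4206 / 23277.
Total: 34500 → 34908; change = 408; percentage change = 1.2%

1.2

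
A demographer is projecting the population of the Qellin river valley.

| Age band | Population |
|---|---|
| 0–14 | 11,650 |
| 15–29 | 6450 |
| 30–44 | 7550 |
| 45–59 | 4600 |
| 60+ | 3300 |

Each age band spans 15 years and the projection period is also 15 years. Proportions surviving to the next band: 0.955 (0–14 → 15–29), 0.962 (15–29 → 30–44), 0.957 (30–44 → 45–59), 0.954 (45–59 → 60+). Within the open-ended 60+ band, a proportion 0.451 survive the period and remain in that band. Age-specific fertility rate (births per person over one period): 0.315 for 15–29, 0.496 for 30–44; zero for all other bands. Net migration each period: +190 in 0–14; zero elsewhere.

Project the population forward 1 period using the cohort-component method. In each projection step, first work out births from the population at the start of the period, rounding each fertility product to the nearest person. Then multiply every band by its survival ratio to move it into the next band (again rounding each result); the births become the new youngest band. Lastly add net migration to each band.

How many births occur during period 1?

Numbering the bands 1..5 from youngest to oldest:
Period 1:
Births: 6450 * 0.315 = 2032 ; 7550 * 0.496 = 3745 ⇒ total 5777
Band 2: 11650 * 0.955 = 11126
Band 3: 6450 * 0.962 = 6205
Band 4: 7550 * 0.957 = 7225
Band 5: 4600 * 0.954 + 3300 * 0.451 = 4388 + 1488 = 5876
Net migration: Band 1 + 190 → 5967
End of period: [5967, 11126, 6205, 7225, 5876]

5777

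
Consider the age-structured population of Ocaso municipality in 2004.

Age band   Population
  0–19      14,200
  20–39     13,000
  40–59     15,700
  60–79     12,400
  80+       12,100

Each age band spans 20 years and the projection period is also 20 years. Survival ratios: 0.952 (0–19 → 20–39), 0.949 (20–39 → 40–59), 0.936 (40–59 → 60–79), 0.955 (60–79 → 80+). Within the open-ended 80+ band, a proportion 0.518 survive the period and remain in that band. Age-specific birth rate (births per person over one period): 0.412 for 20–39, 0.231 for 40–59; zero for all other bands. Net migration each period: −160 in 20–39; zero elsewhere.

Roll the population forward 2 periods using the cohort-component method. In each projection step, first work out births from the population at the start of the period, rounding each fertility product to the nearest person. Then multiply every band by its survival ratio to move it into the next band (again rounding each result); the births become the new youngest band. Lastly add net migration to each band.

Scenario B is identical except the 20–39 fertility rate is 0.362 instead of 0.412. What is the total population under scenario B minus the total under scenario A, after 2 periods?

Numbering the bands 1..5 from youngest to oldest:
After projecting period 1:
Births: 13000 * 0.412 = 5356 ; 15700 * 0.231 = 3627 → 8983
Band 2: 14200 * 0.952 = 13518
Band 3: 13000 * 0.949 = 12337
Band 4: 15700 * 0.936 = 14695
Band 5: 12400 * 0.955 + 12100 * 0.518 = 11842 + 6268 = 18110
Net migration: Band 2 − 160 → 13358
Population now: 0–19=8983, 20–39=13358, 40–59=12337, 60–79=14695, 80+=18110
After projecting period 2:
Births: 13358 * 0.412 = 5503 ; 12337 * 0.231 = 2850 → 8353
Band 2: 8983 * 0.952 = 8552
Band 3: 13358 * 0.949 = 12677
Band 4: 12337 * 0.936 = 11547
Band 5: 14695 * 0.955 + 18110 * 0.518 = 14034 + 9381 = 23415
Net migration: Band 2 − 160 → 8392
Population now: 0–19=8353, 20–39=8392, 40–59=12677, 60–79=11547, 80+=23415
Scenario A total after 2 periods: 64384
Scenario B projection —
After projecting period 1:
Births: 13000 * 0.362 = 4706 ; 15700 * 0.231 = 3627 → 8333
Band 2: 14200 * 0.952 = 13518
Band 3: 13000 * 0.949 = 12337
Band 4: 15700 * 0.936 = 14695
Band 5: 12400 * 0.955 + 12100 * 0.518 = 11842 + 6268 = 18110
Net migration: Band 2 − 160 → 13358
Population now: 0–19=8333, 20–39=13358, 40–59=12337, 60–79=14695, 80+=18110
After projecting period 2:
Births: 13358 * 0.362 = 4836 ; 12337 * 0.231 = 2850 → 7686
Band 2: 8333 * 0.952 = 7933
Band 3: 13358 * 0.949 = 12677
Band 4: 12337 * 0.936 = 11547
Band 5: 14695 * 0.955 + 18110 * 0.518 = 14034 + 9381 = 23415
Net migration: Band 2 − 160 → 7773
Population now: 0–19=7686, 20–39=7773, 40–59=12677, 60–79=11547, 80+=23415
Scenario B total after 2 periods: 63098
Difference B − A = 63098 − 64384 = -1286

-1286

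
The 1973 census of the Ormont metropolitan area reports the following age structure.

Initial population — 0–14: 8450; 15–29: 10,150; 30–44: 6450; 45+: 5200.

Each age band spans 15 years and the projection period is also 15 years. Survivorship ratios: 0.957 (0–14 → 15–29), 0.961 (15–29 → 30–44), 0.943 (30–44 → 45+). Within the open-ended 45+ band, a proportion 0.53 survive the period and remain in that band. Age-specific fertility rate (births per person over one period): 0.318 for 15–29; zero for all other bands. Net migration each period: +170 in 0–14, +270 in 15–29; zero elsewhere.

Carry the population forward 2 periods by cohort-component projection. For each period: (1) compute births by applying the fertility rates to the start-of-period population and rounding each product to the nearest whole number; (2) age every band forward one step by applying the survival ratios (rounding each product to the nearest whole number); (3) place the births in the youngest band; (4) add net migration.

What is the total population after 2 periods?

Call the groups 1 to 4, youngest first.
Period 1:
Births: 10150 * 0.318 = 3228
Group 2: 8450 * 0.957 = 8087
Group 3: 10150 * 0.961 = 9754
Group 4: 6450 * 0.943 + 5200 * 0.53 = 6082 + 2756 = 8838
Net migration: Group 1 + 170 → 3398; Group 2 + 270 → 8357
→ [3398, 8357, 9754, 8838]
Period 2:
Births: 8357 * 0.318 = 2658
Group 2: 3398 * 0.957 = 3252
Group 3: 8357 * 0.961 = 8031
Group 4: 9754 * 0.943 + 8838 * 0.53 = 9198 + 4684 = 13882
Net migration: Group 1 + 170 → 2828; Group 2 + 270 → 3522
→ [2828, 3522, 8031, 13882]
Total after period 2: 2828 + 3522 + 8031 + 13882 = 28263

28263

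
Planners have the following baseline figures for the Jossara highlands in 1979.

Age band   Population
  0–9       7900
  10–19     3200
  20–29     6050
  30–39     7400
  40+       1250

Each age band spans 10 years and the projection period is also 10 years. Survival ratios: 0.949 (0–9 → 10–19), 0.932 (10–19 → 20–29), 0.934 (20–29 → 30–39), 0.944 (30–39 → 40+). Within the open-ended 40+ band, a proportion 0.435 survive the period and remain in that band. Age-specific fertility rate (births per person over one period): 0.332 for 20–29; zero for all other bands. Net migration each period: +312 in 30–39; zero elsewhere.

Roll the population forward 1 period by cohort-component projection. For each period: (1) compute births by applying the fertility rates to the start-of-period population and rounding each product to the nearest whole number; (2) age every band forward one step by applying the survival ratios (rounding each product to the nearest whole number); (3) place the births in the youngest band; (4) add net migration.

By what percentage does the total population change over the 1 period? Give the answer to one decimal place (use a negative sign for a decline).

0.7

— Period 1 —
Births: 6050 × 0.332 = 2009
10–19: 7900 × 0.949 = 7497
20–29: 3200 × 0.932 = 2982
30–39: 6050 × 0.934 = 5651
40+: 7400 × 0.944 + 1250 × 0.435 = 6986 + 544 = 7530
Net migration: 30–39 + 312 → 5963
Giving 2009 / 7497 / 2982 / 5963 / 7530.
Total: 25800 → 25981; change = 181; percentage change = 0.7%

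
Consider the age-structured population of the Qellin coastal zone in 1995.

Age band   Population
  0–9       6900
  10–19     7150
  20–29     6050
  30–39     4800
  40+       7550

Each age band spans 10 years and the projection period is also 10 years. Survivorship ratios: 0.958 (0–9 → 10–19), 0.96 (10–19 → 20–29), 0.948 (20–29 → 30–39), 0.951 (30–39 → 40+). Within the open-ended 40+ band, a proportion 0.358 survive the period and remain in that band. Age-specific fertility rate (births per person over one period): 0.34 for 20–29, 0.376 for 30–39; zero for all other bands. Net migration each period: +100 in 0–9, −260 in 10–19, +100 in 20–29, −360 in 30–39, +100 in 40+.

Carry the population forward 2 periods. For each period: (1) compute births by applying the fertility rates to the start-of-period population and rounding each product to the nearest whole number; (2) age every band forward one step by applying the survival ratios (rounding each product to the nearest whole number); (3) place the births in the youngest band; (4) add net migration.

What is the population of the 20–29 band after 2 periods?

— Period 1 —
Births: 6050 * 0.34 = 2057, 4800 * 0.376 = 1805 — total 3862
10–19: 6900 * 0.958 = 6610
20–29: 7150 * 0.96 = 6864
30–39: 6050 * 0.948 = 5735
40+: 4800 * 0.951 + 7550 * 0.358 = 4565 + 2703 = 7268
Net migration: 0–9 + 100 → 3962; 10–19 − 260 → 6350; 20–29 + 100 → 6964; 30–39 − 360 → 5375; 40+ + 100 → 7368
End of period: [3962, 6350, 6964, 5375, 7368]
— Period 2 —
Births: 6964 * 0.34 = 2368, 5375 * 0.376 = 2021 — total 4389
10–19: 3962 * 0.958 = 3796
20–29: 6350 * 0.96 = 6096
30–39: 6964 * 0.948 = 6602
40+: 5375 * 0.951 + 7368 * 0.358 = 5112 + 2638 = 7750
Net migration: 0–9 + 100 → 4489; 10–19 − 260 → 3536; 20–29 + 100 → 6196; 30–39 − 360 → 6242; 40+ + 100 → 7850
End of period: [4489, 3536, 6196, 6242, 7850]

6196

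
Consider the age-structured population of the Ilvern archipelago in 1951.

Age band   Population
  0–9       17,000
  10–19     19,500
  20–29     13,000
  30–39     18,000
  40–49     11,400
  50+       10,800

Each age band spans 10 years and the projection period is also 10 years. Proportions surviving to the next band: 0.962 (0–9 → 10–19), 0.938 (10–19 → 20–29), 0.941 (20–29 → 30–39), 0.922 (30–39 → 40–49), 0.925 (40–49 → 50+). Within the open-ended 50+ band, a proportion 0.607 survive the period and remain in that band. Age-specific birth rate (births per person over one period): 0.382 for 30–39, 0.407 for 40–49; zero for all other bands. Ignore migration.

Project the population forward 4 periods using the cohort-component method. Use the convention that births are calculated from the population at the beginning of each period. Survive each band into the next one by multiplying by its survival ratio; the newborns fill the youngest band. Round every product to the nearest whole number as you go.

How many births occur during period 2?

Period 1.
Births: 18000 × 0.382 = 6876  |  11400 × 0.407 = 4640 → 11516
10–19: 17000 × 0.962 = 16354
20–29: 19500 × 0.938 = 18291
30–39: 13000 × 0.941 = 12233
40–49: 18000 × 0.922 = 16596
50+: 11400 × 0.925 + 10800 × 0.607 = 10545 + 6556 = 17101
Giving 11516 / 16354 / 18291 / 12233 / 16596 / 17101.
Period 2.
Births: 12233 × 0.382 = 4673  |  16596 × 0.407 = 6755 → 11428
10–19: 11516 × 0.962 = 11078
20–29: 16354 × 0.938 = 15340
30–39: 18291 × 0.941 = 17212
40–49: 12233 × 0.922 = 11279
50+: 16596 × 0.925 + 17101 × 0.607 = 15351 + 10380 = 25731
Giving 11428 / 11078 / 15340 / 17212 / 11279 / 25731.

11428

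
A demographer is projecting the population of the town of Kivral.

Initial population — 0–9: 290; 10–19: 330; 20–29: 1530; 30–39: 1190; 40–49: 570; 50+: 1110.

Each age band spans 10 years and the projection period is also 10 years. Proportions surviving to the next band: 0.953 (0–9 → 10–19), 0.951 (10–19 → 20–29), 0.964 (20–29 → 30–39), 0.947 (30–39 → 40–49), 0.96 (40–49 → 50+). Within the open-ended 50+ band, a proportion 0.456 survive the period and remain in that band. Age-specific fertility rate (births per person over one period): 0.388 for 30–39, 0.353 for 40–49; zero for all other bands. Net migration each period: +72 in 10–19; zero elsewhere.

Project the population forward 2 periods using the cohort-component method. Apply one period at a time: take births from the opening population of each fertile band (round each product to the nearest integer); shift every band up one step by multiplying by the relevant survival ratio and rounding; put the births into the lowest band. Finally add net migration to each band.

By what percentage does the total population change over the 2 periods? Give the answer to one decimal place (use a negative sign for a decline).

(Bands numbered youngest = 1 to oldest = 6.)
After projecting period 1:
Births: 1190 × 0.388 = 462  |  570 × 0.353 = 201 ⇒ total 663
Band 2: 290 × 0.953 = 276
Band 3: 330 × 0.951 = 314
Band 4: 1530 × 0.964 = 1475
Band 5: 1190 × 0.947 = 1127
Band 6: 570 × 0.96 + 1110 × 0.456 = 547 + 506 = 1053
Net migration: Band 2 + 72 → 348
End of period: [663, 348, 314, 1475, 1127, 1053]
After projecting period 2:
Births: 1475 × 0.388 = 572  |  1127 × 0.353 = 398 ⇒ total 970
Band 2: 663 × 0.953 = 632
Band 3: 348 × 0.951 = 331
Band 4: 314 × 0.964 = 303
Band 5: 1475 × 0.947 = 1397
Band 6: 1127 × 0.96 + 1053 × 0.456 = 1082 + 480 = 1562
Net migration: Band 2 + 72 → 704
End of period: [970, 704, 331, 303, 1397, 1562]
Total: 5020 → 5267; change = 247; percentage change = 4.9%

4.9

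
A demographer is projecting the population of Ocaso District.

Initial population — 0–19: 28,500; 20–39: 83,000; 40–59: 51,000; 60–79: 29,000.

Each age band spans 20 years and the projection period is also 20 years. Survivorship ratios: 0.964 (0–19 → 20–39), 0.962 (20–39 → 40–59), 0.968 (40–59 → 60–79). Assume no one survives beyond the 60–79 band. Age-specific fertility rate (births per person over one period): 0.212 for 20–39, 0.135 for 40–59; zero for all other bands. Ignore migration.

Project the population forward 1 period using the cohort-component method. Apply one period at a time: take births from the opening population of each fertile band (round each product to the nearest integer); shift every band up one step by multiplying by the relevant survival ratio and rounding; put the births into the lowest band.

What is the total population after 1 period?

181169

Numbering the groups 1..4 from youngest to oldest:
— Period 1 —
Births: 83000 × 0.212 = 17596  |  51000 × 0.135 = 6885 → total 24481
Group 2: 28500 × 0.964 = 27474
Group 3: 83000 × 0.962 = 79846
Group 4: 51000 × 0.968 = 49368
End of period: [24481, 27474, 79846, 49368]
Total after period 1: 24481 + 27474 + 79846 + 49368 = 181169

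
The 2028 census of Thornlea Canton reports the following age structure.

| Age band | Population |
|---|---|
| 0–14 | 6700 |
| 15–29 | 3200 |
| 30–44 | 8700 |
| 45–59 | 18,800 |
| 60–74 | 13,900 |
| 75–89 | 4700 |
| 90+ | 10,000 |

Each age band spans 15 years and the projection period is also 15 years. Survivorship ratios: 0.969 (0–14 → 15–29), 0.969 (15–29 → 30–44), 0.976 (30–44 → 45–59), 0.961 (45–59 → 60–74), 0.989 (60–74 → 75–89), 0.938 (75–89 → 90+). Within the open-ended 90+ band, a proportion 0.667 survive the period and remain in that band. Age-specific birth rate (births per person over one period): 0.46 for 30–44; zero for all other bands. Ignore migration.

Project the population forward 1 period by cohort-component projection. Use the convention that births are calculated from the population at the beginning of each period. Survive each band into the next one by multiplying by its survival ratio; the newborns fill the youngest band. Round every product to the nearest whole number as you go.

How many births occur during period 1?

4002

[period 1]
Births: 8700 × 0.46 = 4002
15–29: 6700 × 0.969 = 6492
30–44: 3200 × 0.969 = 3101
45–59: 8700 × 0.976 = 8491
60–74: 18800 × 0.961 = 18067
75–89: 13900 × 0.989 = 13747
90+: 4700 × 0.938 + 10000 × 0.667 = 4409 + 6670 = 11079
Giving 4002 / 6492 / 3101 / 8491 / 18067 / 13747 / 11079.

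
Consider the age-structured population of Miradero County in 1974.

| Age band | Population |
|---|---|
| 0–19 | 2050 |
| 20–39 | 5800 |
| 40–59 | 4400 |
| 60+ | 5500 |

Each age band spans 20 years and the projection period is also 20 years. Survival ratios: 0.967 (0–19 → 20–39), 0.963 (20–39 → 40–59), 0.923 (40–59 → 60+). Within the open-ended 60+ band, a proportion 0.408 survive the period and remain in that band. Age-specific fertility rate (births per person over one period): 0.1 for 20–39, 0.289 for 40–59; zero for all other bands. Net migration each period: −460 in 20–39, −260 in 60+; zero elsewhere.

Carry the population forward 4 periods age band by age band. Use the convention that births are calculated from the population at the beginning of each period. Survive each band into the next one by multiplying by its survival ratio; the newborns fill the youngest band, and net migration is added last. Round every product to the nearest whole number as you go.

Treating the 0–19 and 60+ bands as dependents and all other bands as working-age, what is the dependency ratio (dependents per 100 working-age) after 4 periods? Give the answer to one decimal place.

241.1

(Groups numbered youngest = 1 to oldest = 4.)
— Period 1 —
Births: 5800 × 0.1 = 580  |  4400 × 0.289 = 1272 → total 1852
Group 2: 2050 × 0.967 = 1982
Group 3: 5800 × 0.963 = 5585
Group 4: 4400 × 0.923 + 5500 × 0.408 = 4061 + 2244 = 6305
Net migration: Group 2 − 460 → 1522; Group 4 − 260 → 6045
→ [1852, 1522, 5585, 6045]
— Period 2 —
Births: 1522 × 0.1 = 152  |  5585 × 0.289 = 1614 → total 1766
Group 2: 1852 × 0.967 = 1791
Group 3: 1522 × 0.963 = 1466
Group 4: 5585 × 0.923 + 6045 × 0.408 = 5155 + 2466 = 7621
Net migration: Group 2 − 460 → 1331; Group 4 − 260 → 7361
→ [1766, 1331, 1466, 7361]
— Period 3 —
Births: 1331 × 0.1 = 133  |  1466 × 0.289 = 424 → total 557
Group 2: 1766 × 0.967 = 1708
Group 3: 1331 × 0.963 = 1282
Group 4: 1466 × 0.923 + 7361 × 0.408 = 1353 + 3003 = 4356
Net migration: Group 2 − 460 → 1248; Group 4 − 260 → 4096
→ [557, 1248, 1282, 4096]
— Period 4 —
Births: 1248 × 0.1 = 125  |  1282 × 0.289 = 370 → total 495
Group 2: 557 × 0.967 = 539
Group 3: 1248 × 0.963 = 1202
Group 4: 1282 × 0.923 + 4096 × 0.408 = 1183 + 1671 = 2854
Net migration: Group 2 − 460 → 79; Group 4 − 260 → 2594
→ [495, 79, 1202, 2594]
Dependents (band 0–19 + band 60+) = 495 + 2594 = 3089; working-age = 1281; ratio = 3089/1281 × 100 = 241.1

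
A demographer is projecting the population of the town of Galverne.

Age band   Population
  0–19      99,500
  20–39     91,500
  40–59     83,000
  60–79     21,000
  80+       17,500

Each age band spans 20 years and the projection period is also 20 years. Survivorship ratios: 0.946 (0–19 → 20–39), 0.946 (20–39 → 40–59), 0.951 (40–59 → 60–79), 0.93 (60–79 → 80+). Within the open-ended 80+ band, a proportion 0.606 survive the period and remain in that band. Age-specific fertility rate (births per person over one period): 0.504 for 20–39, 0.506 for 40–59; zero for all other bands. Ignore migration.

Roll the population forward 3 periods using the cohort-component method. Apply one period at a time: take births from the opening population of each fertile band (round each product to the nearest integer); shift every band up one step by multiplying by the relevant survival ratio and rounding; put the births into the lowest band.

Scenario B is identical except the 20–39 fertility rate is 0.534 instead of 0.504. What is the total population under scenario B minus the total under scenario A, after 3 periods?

9017

Call the bands 1 to 5, youngest first.
[period 1]
Births: 91500 × 0.504 = 46116 ; 83000 × 0.506 = 41998 → 88114
Band 2: 99500 × 0.946 = 94127
Band 3: 91500 × 0.946 = 86559
Band 4: 83000 × 0.951 = 78933
Band 5: 21000 × 0.93 + 17500 × 0.606 = 19530 + 10605 = 30135
→ [88114, 94127, 86559, 78933, 30135]
[period 2]
Births: 94127 × 0.504 = 47440 ; 86559 × 0.506 = 43799 → 91239
Band 2: 88114 × 0.946 = 83356
Band 3: 94127 × 0.946 = 89044
Band 4: 86559 × 0.951 = 82318
Band 5: 78933 × 0.93 + 30135 × 0.606 = 73408 + 18262 = 91670
→ [91239, 83356, 89044, 82318, 91670]
[period 3]
Births: 83356 × 0.504 = 42011 ; 89044 × 0.506 = 45056 → 87067
Band 2: 91239 × 0.946 = 86312
Band 3: 83356 × 0.946 = 78855
Band 4: 89044 × 0.951 = 84681
Band 5: 82318 × 0.93 + 91670 × 0.606 = 76556 + 55552 = 132108
→ [87067, 86312, 78855, 84681, 132108]
Scenario A total after 3 periods: 469023
Scenario B projection —
[period 1]
Births: 91500 × 0.534 = 48861 ; 83000 × 0.506 = 41998 → 90859
Band 2: 99500 × 0.946 = 94127
Band 3: 91500 × 0.946 = 86559
Band 4: 83000 × 0.951 = 78933
Band 5: 21000 × 0.93 + 17500 × 0.606 = 19530 + 10605 = 30135
→ [90859, 94127, 86559, 78933, 30135]
[period 2]
Births: 94127 × 0.534 = 50264 ; 86559 × 0.506 = 43799 → 94063
Band 2: 90859 × 0.946 = 85953
Band 3: 94127 × 0.946 = 89044
Band 4: 86559 × 0.951 = 82318
Band 5: 78933 × 0.93 + 30135 × 0.606 = 73408 + 18262 = 91670
→ [94063, 85953, 89044, 82318, 91670]
[period 3]
Births: 85953 × 0.534 = 45899 ; 89044 × 0.506 = 45056 → 90955
Band 2: 94063 × 0.946 = 88984
Band 3: 85953 × 0.946 = 81312
Band 4: 89044 × 0.951 = 84681
Band 5: 82318 × 0.93 + 91670 × 0.606 = 76556 + 55552 = 132108
→ [90955, 88984, 81312, 84681, 132108]
Scenario B total after 3 periods: 478040
Difference B − A = 478040 − 469023 = 9017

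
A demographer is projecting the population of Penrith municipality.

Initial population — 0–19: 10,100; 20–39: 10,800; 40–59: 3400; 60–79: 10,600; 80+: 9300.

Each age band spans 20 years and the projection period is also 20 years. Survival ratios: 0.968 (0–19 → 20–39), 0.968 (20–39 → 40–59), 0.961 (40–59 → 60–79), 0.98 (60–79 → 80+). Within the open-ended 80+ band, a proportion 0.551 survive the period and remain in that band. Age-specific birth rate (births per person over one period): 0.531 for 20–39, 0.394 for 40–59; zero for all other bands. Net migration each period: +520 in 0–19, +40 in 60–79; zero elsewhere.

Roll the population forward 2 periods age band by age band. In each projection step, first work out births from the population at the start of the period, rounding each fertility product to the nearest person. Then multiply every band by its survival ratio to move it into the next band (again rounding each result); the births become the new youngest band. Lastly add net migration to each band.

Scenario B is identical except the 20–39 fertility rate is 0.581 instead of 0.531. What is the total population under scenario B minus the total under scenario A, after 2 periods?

1011

Call the bands 1 to 5, youngest first.
[period 1]
Births: 10800 × 0.531 = 5735, 3400 × 0.394 = 1340 ⇒ total 7075
Band 2: 10100 × 0.968 = 9777
Band 3: 10800 × 0.968 = 10454
Band 4: 3400 × 0.961 = 3267
Band 5: 10600 × 0.98 + 9300 × 0.551 = 10388 + 5124 = 15512
Net migration: Band 1 + 520 → 7595; Band 4 + 40 → 3307
End of period: [7595, 9777, 10454, 3307, 15512]
[period 2]
Births: 9777 × 0.531 = 5192, 10454 × 0.394 = 4119 ⇒ total 9311
Band 2: 7595 × 0.968 = 7352
Band 3: 9777 × 0.968 = 9464
Band 4: 10454 × 0.961 = 10046
Band 5: 3307 × 0.98 + 15512 × 0.551 = 3241 + 8547 = 11788
Net migration: Band 1 + 520 → 9831; Band 4 + 40 → 10086
End of period: [9831, 7352, 9464, 10086, 11788]
Scenario A total after 2 periods: 48521
Scenario B projection —
[period 1]
Births: 10800 × 0.581 = 6275, 3400 × 0.394 = 1340 ⇒ total 7615
Band 2: 10100 × 0.968 = 9777
Band 3: 10800 × 0.968 = 10454
Band 4: 3400 × 0.961 = 3267
Band 5: 10600 × 0.98 + 9300 × 0.551 = 10388 + 5124 = 15512
Net migration: Band 1 + 520 → 8135; Band 4 + 40 → 3307
End of period: [8135, 9777, 10454, 3307, 15512]
[period 2]
Births: 9777 × 0.581 = 5680, 10454 × 0.394 = 4119 ⇒ total 9799
Band 2: 8135 × 0.968 = 7875
Band 3: 9777 × 0.968 = 9464
Band 4: 10454 × 0.961 = 10046
Band 5: 3307 × 0.98 + 15512 × 0.551 = 3241 + 8547 = 11788
Net migration: Band 1 + 520 → 10319; Band 4 + 40 → 10086
End of period: [10319, 7875, 9464, 10086, 11788]
Scenario B total after 2 periods: 49532
Difference B − A = 49532 − 48521 = 1011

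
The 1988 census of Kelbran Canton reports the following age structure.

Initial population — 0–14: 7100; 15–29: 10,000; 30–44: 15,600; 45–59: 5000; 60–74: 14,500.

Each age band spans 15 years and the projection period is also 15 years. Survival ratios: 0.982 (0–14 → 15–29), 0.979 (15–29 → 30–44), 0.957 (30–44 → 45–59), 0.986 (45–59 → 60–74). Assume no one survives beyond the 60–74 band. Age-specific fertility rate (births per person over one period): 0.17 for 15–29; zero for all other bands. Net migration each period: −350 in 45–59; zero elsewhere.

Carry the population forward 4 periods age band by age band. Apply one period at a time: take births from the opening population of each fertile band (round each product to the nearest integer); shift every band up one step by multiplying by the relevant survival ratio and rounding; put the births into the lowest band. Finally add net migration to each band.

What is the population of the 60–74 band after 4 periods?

6095

[period 1]
Births: 10000 × 0.17 = 1700
15–29: 7100 × 0.982 = 6972
30–44: 10000 × 0.979 = 9790
45–59: 15600 × 0.957 = 14929
60–74: 5000 × 0.986 = 4930
Net migration: 45–59 − 350 → 14579
Population now: 0–14=1700, 15–29=6972, 30–44=9790, 45–59=14579, 60–74=4930
[period 2]
Births: 6972 × 0.17 = 1185
15–29: 1700 × 0.982 = 1669
30–44: 6972 × 0.979 = 6826
45–59: 9790 × 0.957 = 9369
60–74: 14579 × 0.986 = 14375
Net migration: 45–59 − 350 → 9019
Population now: 0–14=1185, 15–29=1669, 30–44=6826, 45–59=9019, 60–74=14375
[period 3]
Births: 1669 × 0.17 = 284
15–29: 1185 × 0.982 = 1164
30–44: 1669 × 0.979 = 1634
45–59: 6826 × 0.957 = 6532
60–74: 9019 × 0.986 = 8893
Net migration: 45–59 − 350 → 6182
Population now: 0–14=284, 15–29=1164, 30–44=1634, 45–59=6182, 60–74=8893
[period 4]
Births: 1164 × 0.17 = 198
15–29: 284 × 0.982 = 279
30–44: 1164 × 0.979 = 1140
45–59: 1634 × 0.957 = 1564
60–74: 6182 × 0.986 = 6095
Net migration: 45–59 − 350 → 1214
Population now: 0–14=198, 15–29=279, 30–44=1140, 45–59=1214, 60–74=6095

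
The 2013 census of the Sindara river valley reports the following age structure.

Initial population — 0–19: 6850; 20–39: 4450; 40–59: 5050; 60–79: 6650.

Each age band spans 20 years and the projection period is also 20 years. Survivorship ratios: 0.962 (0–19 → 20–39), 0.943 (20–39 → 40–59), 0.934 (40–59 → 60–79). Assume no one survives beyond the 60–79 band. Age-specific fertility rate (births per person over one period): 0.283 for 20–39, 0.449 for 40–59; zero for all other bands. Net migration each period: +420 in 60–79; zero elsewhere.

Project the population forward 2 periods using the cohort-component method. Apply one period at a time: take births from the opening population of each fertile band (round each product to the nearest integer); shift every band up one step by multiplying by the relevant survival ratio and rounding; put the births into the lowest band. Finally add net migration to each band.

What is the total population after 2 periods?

17694

(Groups numbered youngest = 1 to oldest = 4.)
After projecting period 1:
Births: 4450 * 0.283 = 1259  |  5050 * 0.449 = 2267 — total 3526
Group 2: 6850 * 0.962 = 6590
Group 3: 4450 * 0.943 = 4196
Group 4: 5050 * 0.934 = 4717
Net migration: Group 4 + 420 → 5137
→ [3526, 6590, 4196, 5137]
After projecting period 2:
Births: 6590 * 0.283 = 1865  |  4196 * 0.449 = 1884 — total 3749
Group 2: 3526 * 0.962 = 3392
Group 3: 6590 * 0.943 = 6214
Group 4: 4196 * 0.934 = 3919
Net migration: Group 4 + 420 → 4339
→ [3749, 3392, 6214, 4339]
Total after period 2: 3749 + 3392 + 6214 + 4339 = 17694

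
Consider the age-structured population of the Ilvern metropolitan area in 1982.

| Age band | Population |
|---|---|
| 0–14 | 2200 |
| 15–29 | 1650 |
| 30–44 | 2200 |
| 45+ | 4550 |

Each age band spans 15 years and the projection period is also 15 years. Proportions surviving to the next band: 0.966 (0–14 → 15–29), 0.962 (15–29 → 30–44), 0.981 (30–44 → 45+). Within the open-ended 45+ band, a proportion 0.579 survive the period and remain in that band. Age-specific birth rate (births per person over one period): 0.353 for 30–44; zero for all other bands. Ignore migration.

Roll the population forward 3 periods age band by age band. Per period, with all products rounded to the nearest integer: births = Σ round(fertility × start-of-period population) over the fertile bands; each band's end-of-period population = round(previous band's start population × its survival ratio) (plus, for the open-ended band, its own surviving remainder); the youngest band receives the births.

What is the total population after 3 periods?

6498

— Period 1 —
Births: 2200 × 0.353 = 777
15–29: 2200 × 0.966 = 2125
30–44: 1650 × 0.962 = 1587
45+: 2200 × 0.981 + 4550 × 0.579 = 2158 + 2634 = 4792
Population now: 0–14=777, 15–29=2125, 30–44=1587, 45+=4792
— Period 2 —
Births: 1587 × 0.353 = 560
15–29: 777 × 0.966 = 751
30–44: 2125 × 0.962 = 2044
45+: 1587 × 0.981 + 4792 × 0.579 = 1557 + 2775 = 4332
Population now: 0–14=560, 15–29=751, 30–44=2044, 45+=4332
— Period 3 —
Births: 2044 × 0.353 = 722
15–29: 560 × 0.966 = 541
30–44: 751 × 0.962 = 722
45+: 2044 × 0.981 + 4332 × 0.579 = 2005 + 2508 = 4513
Population now: 0–14=722, 15–29=541, 30–44=722, 45+=4513
Total after period 3: 722 + 541 + 722 + 4513 = 6498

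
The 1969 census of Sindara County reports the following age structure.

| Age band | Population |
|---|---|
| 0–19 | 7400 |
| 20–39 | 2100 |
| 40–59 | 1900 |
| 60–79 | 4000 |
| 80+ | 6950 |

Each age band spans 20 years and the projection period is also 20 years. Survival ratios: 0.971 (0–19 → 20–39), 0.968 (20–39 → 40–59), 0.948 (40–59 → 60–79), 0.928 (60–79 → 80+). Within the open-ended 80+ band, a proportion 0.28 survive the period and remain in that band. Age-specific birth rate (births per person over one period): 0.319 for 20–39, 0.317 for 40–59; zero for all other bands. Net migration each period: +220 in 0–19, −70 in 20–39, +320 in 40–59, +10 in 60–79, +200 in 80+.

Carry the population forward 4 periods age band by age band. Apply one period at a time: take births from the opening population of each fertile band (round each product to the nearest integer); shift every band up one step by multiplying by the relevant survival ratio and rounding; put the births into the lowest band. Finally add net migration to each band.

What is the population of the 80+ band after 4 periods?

7463

Let group 1 be 0–19 through group 5 = 80+.
— Period 1 —
Births: 2100 * 0.319 = 670, 1900 * 0.317 = 602 → 1272
Group 2: 7400 * 0.971 = 7185
Group 3: 2100 * 0.968 = 2033
Group 4: 1900 * 0.948 = 1801
Group 5: 4000 * 0.928 + 6950 * 0.28 = 3712 + 1946 = 5658
Net migration: Group 1 + 220 → 1492; Group 2 − 70 → 7115; Group 3 + 320 → 2353; Group 4 + 10 → 1811; Group 5 + 200 → 5858
End of period: [1492, 7115, 2353, 1811, 5858]
— Period 2 —
Births: 7115 * 0.319 = 2270, 2353 * 0.317 = 746 → 3016
Group 2: 1492 * 0.971 = 1449
Group 3: 7115 * 0.968 = 6887
Group 4: 2353 * 0.948 = 2231
Group 5: 1811 * 0.928 + 5858 * 0.28 = 1681 + 1640 = 3321
Net migration: Group 1 + 220 → 3236; Group 2 − 70 → 1379; Group 3 + 320 → 7207; Group 4 + 10 → 2241; Group 5 + 200 → 3521
End of period: [3236, 1379, 7207, 2241, 3521]
— Period 3 —
Births: 1379 * 0.319 = 440, 7207 * 0.317 = 2285 → 2725
Group 2: 3236 * 0.971 = 3142
Group 3: 1379 * 0.968 = 1335
Group 4: 7207 * 0.948 = 6832
Group 5: 2241 * 0.928 + 3521 * 0.28 = 2080 + 986 = 3066
Net migration: Group 1 + 220 → 2945; Group 2 − 70 → 3072; Group 3 + 320 → 1655; Group 4 + 10 → 6842; Group 5 + 200 → 3266
End of period: [2945, 3072, 1655, 6842, 3266]
— Period 4 —
Births: 3072 * 0.319 = 980, 1655 * 0.317 = 525 → 1505
Group 2: 2945 * 0.971 = 2860
Group 3: 3072 * 0.968 = 2974
Group 4: 1655 * 0.948 = 1569
Group 5: 6842 * 0.928 + 3266 * 0.28 = 6349 + 914 = 7263
Net migration: Group 1 + 220 → 1725; Group 2 − 70 → 2790; Group 3 + 320 → 3294; Group 4 + 10 → 1579; Group 5 + 200 → 7463
End of period: [1725, 2790, 3294, 1579, 7463]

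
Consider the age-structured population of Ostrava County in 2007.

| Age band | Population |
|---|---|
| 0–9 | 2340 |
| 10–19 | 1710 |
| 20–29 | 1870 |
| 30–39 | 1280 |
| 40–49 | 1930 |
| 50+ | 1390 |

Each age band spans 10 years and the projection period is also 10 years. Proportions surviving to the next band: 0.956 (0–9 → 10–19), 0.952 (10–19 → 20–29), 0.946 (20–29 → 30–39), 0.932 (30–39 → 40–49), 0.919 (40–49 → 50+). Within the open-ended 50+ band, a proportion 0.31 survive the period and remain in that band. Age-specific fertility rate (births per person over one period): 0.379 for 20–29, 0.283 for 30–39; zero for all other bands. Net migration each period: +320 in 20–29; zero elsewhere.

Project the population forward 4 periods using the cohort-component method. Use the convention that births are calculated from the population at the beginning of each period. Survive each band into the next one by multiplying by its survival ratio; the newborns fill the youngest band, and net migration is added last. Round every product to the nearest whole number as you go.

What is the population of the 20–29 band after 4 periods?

Let band 1 be 0–9 through band 6 = 50+.
Period 1.
Births: 1870 * 0.379 = 709 ; 1280 * 0.283 = 362 — total 1071
Band 2: 2340 * 0.956 = 2237
Band 3: 1710 * 0.952 = 1628
Band 4: 1870 * 0.946 = 1769
Band 5: 1280 * 0.932 = 1193
Band 6: 1930 * 0.919 + 1390 * 0.31 = 1774 + 431 = 2205
Net migration: Band 3 + 320 → 1948
Giving 1071 / 2237 / 1948 / 1769 / 1193 / 2205.
Period 2.
Births: 1948 * 0.379 = 738 ; 1769 * 0.283 = 501 — total 1239
Band 2: 1071 * 0.956 = 1024
Band 3: 2237 * 0.952 = 2130
Band 4: 1948 * 0.946 = 1843
Band 5: 1769 * 0.932 = 1649
Band 6: 1193 * 0.919 + 2205 * 0.31 = 1096 + 684 = 1780
Net migration: Band 3 + 320 → 2450
Giving 1239 / 1024 / 2450 / 1843 / 1649 / 1780.
Period 3.
Births: 2450 * 0.379 = 929 ; 1843 * 0.283 = 522 — total 1451
Band 2: 1239 * 0.956 = 1184
Band 3: 1024 * 0.952 = 975
Band 4: 2450 * 0.946 = 2318
Band 5: 1843 * 0.932 = 1718
Band 6: 1649 * 0.919 + 1780 * 0.31 = 1515 + 552 = 2067
Net migration: Band 3 + 320 → 1295
Giving 1451 / 1184 / 1295 / 2318 / 1718 / 2067.
Period 4.
Births: 1295 * 0.379 = 491 ; 2318 * 0.283 = 656 — total 1147
Band 2: 1451 * 0.956 = 1387
Band 3: 1184 * 0.952 = 1127
Band 4: 1295 * 0.946 = 1225
Band 5: 2318 * 0.932 = 2160
Band 6: 1718 * 0.919 + 2067 * 0.31 = 1579 + 641 = 2220
Net migration: Band 3 + 320 → 1447
Giving 1147 / 1387 / 1447 / 1225 / 2160 / 2220.

1447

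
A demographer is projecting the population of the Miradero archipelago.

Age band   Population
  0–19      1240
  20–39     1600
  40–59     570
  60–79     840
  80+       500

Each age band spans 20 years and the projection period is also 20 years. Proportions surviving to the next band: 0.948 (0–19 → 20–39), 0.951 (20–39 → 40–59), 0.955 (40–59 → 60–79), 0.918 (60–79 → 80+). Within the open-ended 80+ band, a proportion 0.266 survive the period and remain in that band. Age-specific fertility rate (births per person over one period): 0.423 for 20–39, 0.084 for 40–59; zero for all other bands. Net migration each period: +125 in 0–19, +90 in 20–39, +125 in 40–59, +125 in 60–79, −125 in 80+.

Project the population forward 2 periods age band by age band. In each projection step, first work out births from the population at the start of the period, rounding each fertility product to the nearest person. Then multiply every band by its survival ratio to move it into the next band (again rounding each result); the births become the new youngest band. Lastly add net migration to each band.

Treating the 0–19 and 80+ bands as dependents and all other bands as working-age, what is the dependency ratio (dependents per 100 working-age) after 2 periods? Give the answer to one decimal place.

Call the groups 1 to 5, youngest first.
Period 1:
Births: 1600 × 0.423 = 677 ; 570 × 0.084 = 48 → 725
Group 2: 1240 × 0.948 = 1176
Group 3: 1600 × 0.951 = 1522
Group 4: 570 × 0.955 = 544
Group 5: 840 × 0.918 + 500 × 0.266 = 771 + 133 = 904
Net migration: Group 1 + 125 → 850; Group 2 + 90 → 1266; Group 3 + 125 → 1647; Group 4 + 125 → 669; Group 5 − 125 → 779
Giving 850 / 1266 / 1647 / 669 / 779.
Period 2:
Births: 1266 × 0.423 = 536 ; 1647 × 0.084 = 138 → 674
Group 2: 850 × 0.948 = 806
Group 3: 1266 × 0.951 = 1204
Group 4: 1647 × 0.955 = 1573
Group 5: 669 × 0.918 + 779 × 0.266 = 614 + 207 = 821
Net migration: Group 1 + 125 → 799; Group 2 + 90 → 896; Group 3 + 125 → 1329; Group 4 + 125 → 1698; Group 5 − 125 → 696
Giving 799 / 896 / 1329 / 1698 / 696.
Dependents (band 0–19 + band 80+) = 799 + 696 = 1495; working-age = 3923; ratio = 1495/3923 × 100 = 38.1

38.1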